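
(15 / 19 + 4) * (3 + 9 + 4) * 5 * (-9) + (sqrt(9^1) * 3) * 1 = -65349 / 19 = -3439.42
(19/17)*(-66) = -1254/17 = -73.76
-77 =-77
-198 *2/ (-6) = 66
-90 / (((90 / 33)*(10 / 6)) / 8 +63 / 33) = -3960 / 109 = -36.33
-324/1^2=-324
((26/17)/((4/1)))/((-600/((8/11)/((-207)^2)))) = -13/1201914450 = -0.00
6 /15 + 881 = 4407 /5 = 881.40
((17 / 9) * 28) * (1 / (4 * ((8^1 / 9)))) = 119 / 8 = 14.88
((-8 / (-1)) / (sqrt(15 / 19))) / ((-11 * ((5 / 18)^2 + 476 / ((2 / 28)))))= -864 * sqrt(285) / 118753855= -0.00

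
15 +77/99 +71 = 781/9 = 86.78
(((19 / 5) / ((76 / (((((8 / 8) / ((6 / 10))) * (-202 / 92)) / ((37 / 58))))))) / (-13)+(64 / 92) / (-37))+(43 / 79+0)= 5742715 / 10487724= 0.55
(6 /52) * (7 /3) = 7 /26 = 0.27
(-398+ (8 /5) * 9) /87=-1918 /435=-4.41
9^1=9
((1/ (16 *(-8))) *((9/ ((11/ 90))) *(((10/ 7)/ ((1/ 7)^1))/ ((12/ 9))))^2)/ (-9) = 264.76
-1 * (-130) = 130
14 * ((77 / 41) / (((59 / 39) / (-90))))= -3783780 / 2419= -1564.19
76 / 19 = 4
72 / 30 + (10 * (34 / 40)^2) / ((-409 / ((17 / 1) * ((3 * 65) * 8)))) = -953127 / 2045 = -466.08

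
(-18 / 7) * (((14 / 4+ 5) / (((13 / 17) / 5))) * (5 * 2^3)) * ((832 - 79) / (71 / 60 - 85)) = 23502636000 / 457639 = 51356.28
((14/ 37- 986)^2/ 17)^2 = 3265450053.98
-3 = -3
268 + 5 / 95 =5093 / 19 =268.05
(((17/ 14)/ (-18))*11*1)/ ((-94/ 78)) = 2431/ 3948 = 0.62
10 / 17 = 0.59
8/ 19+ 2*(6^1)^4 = 49256/ 19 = 2592.42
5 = 5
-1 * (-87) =87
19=19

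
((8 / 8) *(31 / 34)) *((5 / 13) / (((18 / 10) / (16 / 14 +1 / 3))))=24025 / 83538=0.29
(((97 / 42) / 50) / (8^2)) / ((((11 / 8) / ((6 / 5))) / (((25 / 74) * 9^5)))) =5727753 / 455840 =12.57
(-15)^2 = 225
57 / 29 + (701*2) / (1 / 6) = 244005 / 29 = 8413.97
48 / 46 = 24 / 23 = 1.04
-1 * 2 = -2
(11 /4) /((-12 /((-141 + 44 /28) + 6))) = 30.58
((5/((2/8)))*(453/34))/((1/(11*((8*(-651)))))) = -259514640/17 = -15265567.06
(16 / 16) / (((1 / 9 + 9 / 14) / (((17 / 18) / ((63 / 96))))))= 544 / 285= 1.91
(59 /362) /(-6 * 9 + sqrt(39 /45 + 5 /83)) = -1983285 /656897146 -59 * sqrt(1436730) /1313794292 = -0.00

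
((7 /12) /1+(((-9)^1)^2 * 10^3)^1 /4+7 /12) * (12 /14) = 121507 /7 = 17358.14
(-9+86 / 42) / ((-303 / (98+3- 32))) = 1.58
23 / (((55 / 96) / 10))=4416 / 11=401.45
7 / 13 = 0.54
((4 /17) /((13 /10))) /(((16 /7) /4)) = 0.32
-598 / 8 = -299 / 4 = -74.75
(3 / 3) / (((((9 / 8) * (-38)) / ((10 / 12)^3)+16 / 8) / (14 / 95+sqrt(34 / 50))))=-25 * sqrt(17) / 8984-175 / 85348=-0.01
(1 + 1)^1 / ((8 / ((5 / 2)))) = 5 / 8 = 0.62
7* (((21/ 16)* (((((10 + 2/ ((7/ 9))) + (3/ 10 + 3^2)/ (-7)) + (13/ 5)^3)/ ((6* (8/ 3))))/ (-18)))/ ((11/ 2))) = -117677/ 704000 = -0.17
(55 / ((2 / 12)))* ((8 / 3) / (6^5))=55 / 486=0.11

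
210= 210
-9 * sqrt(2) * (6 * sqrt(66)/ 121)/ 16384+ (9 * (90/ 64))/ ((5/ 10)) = 405/ 16-27 * sqrt(33)/ 495616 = 25.31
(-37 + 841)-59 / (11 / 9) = 8313 / 11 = 755.73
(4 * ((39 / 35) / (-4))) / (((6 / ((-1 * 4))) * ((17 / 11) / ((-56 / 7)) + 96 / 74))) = 84656 / 125825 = 0.67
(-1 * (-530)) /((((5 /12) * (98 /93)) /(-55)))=-3253140 /49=-66390.61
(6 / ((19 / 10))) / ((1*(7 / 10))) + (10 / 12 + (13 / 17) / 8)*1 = 295207 / 54264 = 5.44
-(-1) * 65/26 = 5/2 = 2.50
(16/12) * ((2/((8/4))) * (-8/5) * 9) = -96/5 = -19.20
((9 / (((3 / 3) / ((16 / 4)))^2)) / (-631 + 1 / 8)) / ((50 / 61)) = -35136 / 126175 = -0.28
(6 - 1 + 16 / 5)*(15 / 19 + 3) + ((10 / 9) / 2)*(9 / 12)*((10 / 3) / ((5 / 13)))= 59311 / 1710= 34.68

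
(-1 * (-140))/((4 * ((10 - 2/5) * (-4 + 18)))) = 25/96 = 0.26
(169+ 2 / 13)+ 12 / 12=2212 / 13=170.15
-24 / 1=-24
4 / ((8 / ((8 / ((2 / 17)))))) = 34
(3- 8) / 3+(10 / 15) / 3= -13 / 9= -1.44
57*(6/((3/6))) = 684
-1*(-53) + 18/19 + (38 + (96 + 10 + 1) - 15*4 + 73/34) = 91147/646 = 141.09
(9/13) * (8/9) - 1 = -5/13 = -0.38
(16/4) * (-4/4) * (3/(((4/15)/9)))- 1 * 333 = -738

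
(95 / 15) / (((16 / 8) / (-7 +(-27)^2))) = 2286.33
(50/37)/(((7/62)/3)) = 9300/259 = 35.91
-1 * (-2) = 2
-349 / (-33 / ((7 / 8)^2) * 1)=17101 / 2112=8.10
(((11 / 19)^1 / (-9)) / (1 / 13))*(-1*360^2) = 2059200 / 19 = 108378.95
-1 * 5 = -5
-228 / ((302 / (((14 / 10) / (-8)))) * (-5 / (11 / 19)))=-231 / 15100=-0.02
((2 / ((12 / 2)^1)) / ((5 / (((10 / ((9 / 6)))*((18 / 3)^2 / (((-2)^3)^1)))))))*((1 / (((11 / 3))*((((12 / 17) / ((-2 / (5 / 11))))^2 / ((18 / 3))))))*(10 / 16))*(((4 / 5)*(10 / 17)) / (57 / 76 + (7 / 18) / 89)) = -599148 / 12085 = -49.58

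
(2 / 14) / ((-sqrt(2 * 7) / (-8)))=4 * sqrt(14) / 49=0.31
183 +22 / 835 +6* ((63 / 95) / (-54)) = 2902544 / 15865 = 182.95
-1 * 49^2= -2401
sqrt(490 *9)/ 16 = 21 *sqrt(10)/ 16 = 4.15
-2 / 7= -0.29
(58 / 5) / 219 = 58 / 1095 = 0.05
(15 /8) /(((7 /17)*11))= 255 /616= 0.41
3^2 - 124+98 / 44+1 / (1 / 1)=-2459 / 22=-111.77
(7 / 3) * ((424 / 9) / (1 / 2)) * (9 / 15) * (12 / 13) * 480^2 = 364707840 / 13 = 28054449.23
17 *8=136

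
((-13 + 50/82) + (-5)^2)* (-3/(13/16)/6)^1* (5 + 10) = -62040/533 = -116.40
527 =527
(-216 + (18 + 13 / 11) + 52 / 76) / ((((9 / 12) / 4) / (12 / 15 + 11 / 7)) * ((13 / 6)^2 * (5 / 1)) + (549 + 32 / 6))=-217749504 / 617485693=-0.35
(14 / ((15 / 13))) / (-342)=-91 / 2565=-0.04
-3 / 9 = -0.33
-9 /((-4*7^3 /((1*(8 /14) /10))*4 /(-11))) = -99 /96040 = -0.00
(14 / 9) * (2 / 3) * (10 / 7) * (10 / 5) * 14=1120 / 27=41.48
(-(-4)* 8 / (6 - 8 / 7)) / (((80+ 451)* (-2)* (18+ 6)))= -7 / 27081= -0.00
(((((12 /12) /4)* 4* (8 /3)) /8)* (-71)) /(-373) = 0.06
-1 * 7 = -7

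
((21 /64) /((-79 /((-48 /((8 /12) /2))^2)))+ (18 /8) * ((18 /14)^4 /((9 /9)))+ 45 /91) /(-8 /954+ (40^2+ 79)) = -373954751325 /7899316247732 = -0.05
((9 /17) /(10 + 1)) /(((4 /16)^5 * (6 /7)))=10752 /187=57.50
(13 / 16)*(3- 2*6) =-117 / 16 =-7.31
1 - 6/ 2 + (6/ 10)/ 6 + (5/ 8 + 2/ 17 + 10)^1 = 6013/ 680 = 8.84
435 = 435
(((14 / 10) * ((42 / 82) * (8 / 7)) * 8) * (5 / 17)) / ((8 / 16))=2688 / 697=3.86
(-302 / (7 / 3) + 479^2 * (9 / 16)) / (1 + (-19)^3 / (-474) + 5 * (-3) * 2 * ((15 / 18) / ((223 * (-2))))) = 763183608237 / 91906304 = 8303.93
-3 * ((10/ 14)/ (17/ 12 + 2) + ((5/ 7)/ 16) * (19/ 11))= -6195/ 7216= -0.86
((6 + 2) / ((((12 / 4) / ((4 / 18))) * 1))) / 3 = 16 / 81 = 0.20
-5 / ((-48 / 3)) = 5 / 16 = 0.31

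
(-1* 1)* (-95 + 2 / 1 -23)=116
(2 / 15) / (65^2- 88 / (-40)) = 1 / 31704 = 0.00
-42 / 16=-21 / 8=-2.62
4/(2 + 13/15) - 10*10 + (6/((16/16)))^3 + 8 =5392/43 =125.40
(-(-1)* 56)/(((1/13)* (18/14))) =5096/9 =566.22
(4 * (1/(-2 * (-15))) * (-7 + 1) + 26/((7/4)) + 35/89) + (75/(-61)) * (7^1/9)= 7692254/570045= 13.49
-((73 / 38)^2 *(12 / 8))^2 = -255584169 / 8340544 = -30.64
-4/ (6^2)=-0.11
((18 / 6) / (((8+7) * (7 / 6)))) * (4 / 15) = 0.05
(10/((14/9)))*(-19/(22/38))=-16245/77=-210.97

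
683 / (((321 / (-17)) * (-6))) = 11611 / 1926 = 6.03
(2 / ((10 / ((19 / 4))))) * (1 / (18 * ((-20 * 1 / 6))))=-19 / 1200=-0.02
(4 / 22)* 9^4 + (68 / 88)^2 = 577657 / 484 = 1193.51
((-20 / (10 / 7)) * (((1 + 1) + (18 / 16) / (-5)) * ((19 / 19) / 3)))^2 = 247009 / 3600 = 68.61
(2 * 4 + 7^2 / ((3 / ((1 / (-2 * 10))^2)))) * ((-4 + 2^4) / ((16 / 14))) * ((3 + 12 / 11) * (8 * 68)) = 10334079 / 55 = 187892.35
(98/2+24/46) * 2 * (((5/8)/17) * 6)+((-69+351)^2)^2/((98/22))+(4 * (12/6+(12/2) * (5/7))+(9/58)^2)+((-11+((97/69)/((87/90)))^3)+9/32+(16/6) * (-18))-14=660566570726367067795/465289829984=1419688392.39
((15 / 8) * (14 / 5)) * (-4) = -21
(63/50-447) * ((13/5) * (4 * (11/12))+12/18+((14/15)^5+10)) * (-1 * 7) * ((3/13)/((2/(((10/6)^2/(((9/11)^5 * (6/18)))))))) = 10228745190467419/59787112500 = 171086.12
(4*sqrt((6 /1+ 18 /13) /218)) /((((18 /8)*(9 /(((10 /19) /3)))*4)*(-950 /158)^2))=199712*sqrt(4251) /295220791125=0.00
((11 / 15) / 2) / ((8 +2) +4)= 11 / 420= 0.03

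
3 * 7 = 21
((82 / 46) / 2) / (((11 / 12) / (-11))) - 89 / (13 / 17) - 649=-232048 / 299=-776.08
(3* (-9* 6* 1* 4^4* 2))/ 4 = -20736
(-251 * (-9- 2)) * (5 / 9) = 13805 / 9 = 1533.89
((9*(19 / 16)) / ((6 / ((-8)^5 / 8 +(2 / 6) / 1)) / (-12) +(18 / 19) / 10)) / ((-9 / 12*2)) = -22178035 / 295268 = -75.11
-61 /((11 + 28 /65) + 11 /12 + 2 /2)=-4.57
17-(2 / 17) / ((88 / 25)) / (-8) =101753 / 5984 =17.00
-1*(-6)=6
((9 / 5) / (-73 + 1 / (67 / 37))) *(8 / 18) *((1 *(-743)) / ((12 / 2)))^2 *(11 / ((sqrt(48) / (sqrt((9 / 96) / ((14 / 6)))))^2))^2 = -4475461243 / 311749509120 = -0.01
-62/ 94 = -31/ 47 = -0.66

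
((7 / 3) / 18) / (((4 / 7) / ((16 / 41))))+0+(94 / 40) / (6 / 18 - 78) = 300593 / 5158620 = 0.06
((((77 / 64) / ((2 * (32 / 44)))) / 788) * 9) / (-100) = -7623 / 80691200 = -0.00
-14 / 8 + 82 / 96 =-43 / 48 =-0.90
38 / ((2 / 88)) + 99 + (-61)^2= 5492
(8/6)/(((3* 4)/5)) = 0.56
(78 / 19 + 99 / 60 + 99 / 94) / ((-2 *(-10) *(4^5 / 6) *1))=364797 / 182886400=0.00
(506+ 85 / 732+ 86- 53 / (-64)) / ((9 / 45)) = 34722815 / 11712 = 2964.72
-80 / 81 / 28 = -20 / 567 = -0.04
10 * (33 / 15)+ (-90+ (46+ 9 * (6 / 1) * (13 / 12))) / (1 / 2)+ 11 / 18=929 / 18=51.61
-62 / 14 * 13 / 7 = -403 / 49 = -8.22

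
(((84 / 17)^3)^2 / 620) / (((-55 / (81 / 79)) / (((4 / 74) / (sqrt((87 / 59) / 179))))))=-4742523426816 * sqrt(918807) / 17442740879881075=-0.26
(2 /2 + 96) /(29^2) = 97 /841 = 0.12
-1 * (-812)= 812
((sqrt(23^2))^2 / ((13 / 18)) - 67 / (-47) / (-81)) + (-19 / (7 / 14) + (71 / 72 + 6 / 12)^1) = 275538193 / 395928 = 695.93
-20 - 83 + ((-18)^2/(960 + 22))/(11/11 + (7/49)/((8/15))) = -3581611/34861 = -102.74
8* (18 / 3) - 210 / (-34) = 54.18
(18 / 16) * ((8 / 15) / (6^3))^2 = 1 / 145800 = 0.00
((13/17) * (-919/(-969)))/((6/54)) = 35841/5491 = 6.53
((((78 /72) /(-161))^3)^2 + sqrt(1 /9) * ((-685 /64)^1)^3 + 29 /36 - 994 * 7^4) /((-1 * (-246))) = -9703.26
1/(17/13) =13/17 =0.76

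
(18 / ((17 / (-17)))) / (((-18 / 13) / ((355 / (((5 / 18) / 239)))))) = 3970746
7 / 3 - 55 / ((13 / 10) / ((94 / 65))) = -29837 / 507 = -58.85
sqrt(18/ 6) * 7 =12.12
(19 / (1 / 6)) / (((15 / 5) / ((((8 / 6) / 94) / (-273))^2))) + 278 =411915671774 / 1481711049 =278.00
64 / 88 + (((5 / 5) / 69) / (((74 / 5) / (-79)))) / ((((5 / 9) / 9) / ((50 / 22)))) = -39709 / 18722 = -2.12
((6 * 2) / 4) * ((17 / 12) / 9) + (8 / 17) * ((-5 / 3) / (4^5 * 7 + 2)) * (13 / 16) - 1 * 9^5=-59048.53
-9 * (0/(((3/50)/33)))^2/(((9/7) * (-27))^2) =0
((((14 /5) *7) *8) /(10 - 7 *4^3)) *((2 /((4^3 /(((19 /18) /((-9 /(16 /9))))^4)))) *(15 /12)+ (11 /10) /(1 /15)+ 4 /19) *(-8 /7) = 8034590951166752 /1175189301297441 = 6.84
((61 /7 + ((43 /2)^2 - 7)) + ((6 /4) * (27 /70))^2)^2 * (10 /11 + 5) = 1076591753485573 /845152000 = 1273843.94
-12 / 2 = -6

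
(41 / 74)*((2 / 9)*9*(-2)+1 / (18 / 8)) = -656 / 333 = -1.97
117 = 117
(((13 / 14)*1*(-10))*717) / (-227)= 46605 / 1589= 29.33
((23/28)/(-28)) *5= -115/784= -0.15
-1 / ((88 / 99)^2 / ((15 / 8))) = -1215 / 512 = -2.37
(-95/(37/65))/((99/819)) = -561925/407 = -1380.65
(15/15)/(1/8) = 8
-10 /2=-5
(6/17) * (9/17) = 54/289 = 0.19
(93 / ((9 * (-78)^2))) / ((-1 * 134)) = -31 / 2445768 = -0.00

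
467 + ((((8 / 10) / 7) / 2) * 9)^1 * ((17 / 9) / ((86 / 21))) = 100456 / 215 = 467.24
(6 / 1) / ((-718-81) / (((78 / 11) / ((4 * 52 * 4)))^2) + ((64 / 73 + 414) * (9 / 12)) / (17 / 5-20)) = -654372 / 1199675513233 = -0.00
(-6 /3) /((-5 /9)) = 18 /5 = 3.60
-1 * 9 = -9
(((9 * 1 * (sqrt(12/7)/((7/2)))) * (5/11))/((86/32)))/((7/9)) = 25920 * sqrt(21)/162239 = 0.73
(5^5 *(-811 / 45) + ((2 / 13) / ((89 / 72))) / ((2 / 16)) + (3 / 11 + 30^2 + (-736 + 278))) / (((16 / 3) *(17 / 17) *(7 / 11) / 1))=-400014052 / 24297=-16463.52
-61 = -61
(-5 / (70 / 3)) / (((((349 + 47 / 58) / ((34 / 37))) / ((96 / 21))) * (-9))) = 31552 / 110351871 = 0.00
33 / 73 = 0.45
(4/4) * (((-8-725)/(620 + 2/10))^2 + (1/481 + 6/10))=46228760173/23126963405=2.00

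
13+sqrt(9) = 16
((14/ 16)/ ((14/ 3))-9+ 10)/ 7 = 19/ 112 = 0.17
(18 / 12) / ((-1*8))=-3 / 16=-0.19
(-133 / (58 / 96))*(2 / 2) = -6384 / 29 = -220.14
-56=-56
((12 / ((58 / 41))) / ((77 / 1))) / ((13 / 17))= 4182 / 29029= 0.14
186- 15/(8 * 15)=1487/8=185.88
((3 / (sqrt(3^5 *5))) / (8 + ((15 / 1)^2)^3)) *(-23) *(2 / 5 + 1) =-161 *sqrt(15) / 2562892425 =-0.00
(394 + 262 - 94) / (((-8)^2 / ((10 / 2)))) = 1405 / 32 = 43.91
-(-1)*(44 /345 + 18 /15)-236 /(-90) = 4088 /1035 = 3.95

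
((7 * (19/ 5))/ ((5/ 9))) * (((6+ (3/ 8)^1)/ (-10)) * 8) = -61047/ 250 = -244.19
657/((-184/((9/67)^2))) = -53217/825976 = -0.06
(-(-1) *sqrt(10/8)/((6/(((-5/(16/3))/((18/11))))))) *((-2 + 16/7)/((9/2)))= -55 *sqrt(5)/18144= -0.01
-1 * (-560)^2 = -313600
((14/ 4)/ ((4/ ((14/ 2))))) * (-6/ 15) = -49/ 20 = -2.45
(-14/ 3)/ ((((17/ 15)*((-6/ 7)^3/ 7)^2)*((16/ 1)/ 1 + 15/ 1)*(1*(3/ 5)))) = -1008840175/ 36881568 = -27.35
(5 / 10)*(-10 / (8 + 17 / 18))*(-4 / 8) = 45 / 161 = 0.28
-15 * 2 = -30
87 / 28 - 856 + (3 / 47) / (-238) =-19080925 / 22372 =-852.89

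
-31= -31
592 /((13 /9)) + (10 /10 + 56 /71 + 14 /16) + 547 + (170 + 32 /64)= 8343993 /7384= 1130.01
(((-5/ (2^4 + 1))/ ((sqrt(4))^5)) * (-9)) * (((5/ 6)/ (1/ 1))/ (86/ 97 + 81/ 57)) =138225/ 4627264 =0.03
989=989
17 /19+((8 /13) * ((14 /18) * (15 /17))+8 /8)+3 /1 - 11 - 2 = -96782 /12597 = -7.68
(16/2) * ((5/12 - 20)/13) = -470/39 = -12.05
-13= -13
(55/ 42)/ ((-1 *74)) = -0.02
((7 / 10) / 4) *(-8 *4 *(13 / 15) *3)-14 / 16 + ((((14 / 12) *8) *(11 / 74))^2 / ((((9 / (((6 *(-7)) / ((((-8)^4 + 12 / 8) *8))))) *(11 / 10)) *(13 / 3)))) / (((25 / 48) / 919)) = -24719275637 / 1591051800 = -15.54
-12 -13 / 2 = -37 / 2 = -18.50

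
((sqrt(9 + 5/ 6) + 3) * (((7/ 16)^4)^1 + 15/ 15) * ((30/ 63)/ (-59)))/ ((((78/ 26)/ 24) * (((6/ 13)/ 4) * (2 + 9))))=-4415905 * sqrt(354)/ 502419456 - 4415905/ 27912192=-0.32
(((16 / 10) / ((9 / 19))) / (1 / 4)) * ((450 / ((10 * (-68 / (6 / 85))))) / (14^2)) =-228 / 70805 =-0.00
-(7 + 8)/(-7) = 15/7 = 2.14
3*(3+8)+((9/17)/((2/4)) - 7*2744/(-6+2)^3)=45449/136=334.18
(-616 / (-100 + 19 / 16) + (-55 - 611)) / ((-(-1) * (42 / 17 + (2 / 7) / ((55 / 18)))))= -200794825 / 780363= -257.31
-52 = -52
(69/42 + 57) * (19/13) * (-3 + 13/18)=-639559/3276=-195.23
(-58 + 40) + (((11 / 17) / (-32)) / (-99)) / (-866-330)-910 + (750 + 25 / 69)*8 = 29716657151 / 5855616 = 5074.90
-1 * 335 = -335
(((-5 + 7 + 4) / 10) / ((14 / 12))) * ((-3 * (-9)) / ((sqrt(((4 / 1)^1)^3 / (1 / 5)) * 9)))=27 * sqrt(5) / 700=0.09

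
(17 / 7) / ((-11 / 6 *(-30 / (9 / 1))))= 153 / 385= 0.40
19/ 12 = 1.58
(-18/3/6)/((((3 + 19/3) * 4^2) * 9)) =-1/1344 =-0.00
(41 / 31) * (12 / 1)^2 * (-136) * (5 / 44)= -1003680 / 341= -2943.34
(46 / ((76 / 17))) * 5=1955 / 38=51.45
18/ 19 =0.95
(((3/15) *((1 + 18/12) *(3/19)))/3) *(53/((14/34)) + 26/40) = 18111/5320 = 3.40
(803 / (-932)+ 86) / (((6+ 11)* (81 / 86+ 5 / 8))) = 6824014 / 2134979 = 3.20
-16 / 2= -8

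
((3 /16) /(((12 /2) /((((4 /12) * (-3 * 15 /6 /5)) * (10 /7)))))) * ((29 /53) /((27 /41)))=-5945 /320544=-0.02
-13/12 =-1.08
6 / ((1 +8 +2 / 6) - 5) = 18 / 13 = 1.38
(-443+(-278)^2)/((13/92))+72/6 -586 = 543223.85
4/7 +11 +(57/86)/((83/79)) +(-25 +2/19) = -12049637/949354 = -12.69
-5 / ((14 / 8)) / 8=-5 / 14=-0.36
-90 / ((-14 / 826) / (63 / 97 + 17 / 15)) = 918276 / 97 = 9466.76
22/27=0.81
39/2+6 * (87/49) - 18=1191/98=12.15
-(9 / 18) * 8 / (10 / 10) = -4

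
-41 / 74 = -0.55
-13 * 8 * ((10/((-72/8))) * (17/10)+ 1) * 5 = 4160/9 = 462.22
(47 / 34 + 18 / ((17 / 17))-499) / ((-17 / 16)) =130456 / 289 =451.40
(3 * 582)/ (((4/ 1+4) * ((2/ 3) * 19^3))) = 0.05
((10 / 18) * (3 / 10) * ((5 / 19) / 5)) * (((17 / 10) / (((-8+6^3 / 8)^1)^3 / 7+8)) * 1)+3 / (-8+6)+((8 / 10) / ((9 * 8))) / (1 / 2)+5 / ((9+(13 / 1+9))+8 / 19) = -229843261 / 174304100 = -1.32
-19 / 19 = -1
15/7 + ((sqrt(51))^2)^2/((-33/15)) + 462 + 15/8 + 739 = 14011/616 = 22.75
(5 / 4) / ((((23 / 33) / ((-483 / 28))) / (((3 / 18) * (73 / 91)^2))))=-879285 / 264992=-3.32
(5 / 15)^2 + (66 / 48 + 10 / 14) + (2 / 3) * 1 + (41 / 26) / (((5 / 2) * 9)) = 96221 / 32760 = 2.94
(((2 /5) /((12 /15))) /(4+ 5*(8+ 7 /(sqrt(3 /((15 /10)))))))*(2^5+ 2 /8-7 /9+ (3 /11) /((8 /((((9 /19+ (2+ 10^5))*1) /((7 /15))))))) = 772834193 /6336918-3864170965*sqrt(2) /79664112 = 53.36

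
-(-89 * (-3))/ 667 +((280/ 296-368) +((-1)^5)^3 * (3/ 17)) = -154236939/ 419543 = -367.63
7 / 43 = 0.16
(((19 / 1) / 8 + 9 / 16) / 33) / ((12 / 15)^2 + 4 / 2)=1175 / 34848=0.03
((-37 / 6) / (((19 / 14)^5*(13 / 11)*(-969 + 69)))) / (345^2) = 27361796 / 2586147672493125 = 0.00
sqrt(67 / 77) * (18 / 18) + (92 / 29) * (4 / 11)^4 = 23552 / 424589 + sqrt(5159) / 77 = 0.99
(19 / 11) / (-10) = -19 / 110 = -0.17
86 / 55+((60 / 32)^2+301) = 306.08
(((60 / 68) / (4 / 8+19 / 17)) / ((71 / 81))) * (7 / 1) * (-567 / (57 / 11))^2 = 52153.69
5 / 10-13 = -25 / 2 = -12.50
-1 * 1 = -1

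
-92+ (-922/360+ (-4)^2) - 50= -23141/180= -128.56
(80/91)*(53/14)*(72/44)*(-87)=-3319920/7007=-473.80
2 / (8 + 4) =1 / 6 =0.17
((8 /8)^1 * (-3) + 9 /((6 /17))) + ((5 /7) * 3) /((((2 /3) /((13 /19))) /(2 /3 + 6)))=9885 /266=37.16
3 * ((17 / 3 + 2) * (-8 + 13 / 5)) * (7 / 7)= -621 / 5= -124.20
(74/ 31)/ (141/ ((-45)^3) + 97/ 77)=86538375/ 45612718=1.90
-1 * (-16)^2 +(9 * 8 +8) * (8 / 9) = -1664 / 9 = -184.89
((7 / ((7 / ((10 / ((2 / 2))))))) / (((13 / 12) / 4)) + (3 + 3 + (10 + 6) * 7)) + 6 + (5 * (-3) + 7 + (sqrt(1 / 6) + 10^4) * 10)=100157.01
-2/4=-1/2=-0.50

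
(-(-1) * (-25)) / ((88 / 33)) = -75 / 8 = -9.38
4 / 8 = 1 / 2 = 0.50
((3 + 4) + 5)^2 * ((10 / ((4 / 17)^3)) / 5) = 44217 / 2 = 22108.50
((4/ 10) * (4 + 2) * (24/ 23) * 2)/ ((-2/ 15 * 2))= -432/ 23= -18.78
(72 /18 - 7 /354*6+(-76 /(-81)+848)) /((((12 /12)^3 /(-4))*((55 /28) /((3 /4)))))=-22823500 /17523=-1302.49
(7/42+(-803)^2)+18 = 3868963/6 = 644827.17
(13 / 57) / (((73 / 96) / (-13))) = -5408 / 1387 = -3.90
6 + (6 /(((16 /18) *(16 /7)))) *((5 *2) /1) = 1137 /32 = 35.53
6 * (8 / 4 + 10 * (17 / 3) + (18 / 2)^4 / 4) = 20387 / 2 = 10193.50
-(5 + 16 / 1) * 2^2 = -84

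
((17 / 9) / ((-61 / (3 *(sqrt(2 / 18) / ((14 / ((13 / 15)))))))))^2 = 48841 / 13291784100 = 0.00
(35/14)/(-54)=-5/108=-0.05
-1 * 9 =-9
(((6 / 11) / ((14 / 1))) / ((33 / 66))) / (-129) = -2 / 3311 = -0.00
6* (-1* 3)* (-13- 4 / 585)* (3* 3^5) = 11093922 / 65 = 170675.72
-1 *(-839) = 839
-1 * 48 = -48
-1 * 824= -824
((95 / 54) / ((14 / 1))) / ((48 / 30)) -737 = -4456901 / 6048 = -736.92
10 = 10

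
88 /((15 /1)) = 88 /15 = 5.87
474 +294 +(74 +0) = 842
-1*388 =-388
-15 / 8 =-1.88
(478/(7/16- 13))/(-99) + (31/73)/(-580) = 323199451/842523660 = 0.38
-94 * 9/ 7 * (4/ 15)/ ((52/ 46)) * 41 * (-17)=19871.39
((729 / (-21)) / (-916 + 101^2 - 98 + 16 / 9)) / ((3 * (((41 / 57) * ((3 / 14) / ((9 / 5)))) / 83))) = -20693394 / 16953295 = -1.22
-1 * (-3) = 3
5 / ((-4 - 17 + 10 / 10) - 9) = -5 / 29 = -0.17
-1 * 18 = -18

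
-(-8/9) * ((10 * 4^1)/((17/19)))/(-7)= -6080/1071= -5.68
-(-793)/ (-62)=-793/ 62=-12.79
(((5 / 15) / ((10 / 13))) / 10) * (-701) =-9113 / 300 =-30.38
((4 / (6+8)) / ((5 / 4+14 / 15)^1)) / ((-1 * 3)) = -40 / 917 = -0.04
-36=-36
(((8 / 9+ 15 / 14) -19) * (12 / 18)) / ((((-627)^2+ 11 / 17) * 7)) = -36499 / 8841878892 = -0.00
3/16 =0.19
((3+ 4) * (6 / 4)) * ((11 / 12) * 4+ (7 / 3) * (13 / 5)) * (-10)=-1022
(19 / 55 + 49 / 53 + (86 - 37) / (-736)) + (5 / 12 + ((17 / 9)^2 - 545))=-93808879243 / 173780640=-539.81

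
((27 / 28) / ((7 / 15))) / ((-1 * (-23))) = 405 / 4508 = 0.09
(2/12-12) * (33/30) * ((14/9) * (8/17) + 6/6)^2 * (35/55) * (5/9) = -34901825/2528172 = -13.81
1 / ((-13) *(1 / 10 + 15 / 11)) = -110 / 2093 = -0.05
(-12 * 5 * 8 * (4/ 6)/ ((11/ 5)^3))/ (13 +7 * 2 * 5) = -40000/ 110473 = -0.36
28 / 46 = 14 / 23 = 0.61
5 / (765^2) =1 / 117045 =0.00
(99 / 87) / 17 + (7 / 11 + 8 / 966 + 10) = 28056944 / 2619309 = 10.71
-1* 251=-251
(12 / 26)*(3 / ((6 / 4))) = 12 / 13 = 0.92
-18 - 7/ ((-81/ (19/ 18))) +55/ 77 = -175487/ 10206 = -17.19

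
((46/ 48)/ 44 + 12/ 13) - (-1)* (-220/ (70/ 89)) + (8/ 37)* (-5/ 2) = -993101119/ 3555552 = -279.31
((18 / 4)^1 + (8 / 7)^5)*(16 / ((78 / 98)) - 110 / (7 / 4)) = -1265238964 / 4588311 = -275.75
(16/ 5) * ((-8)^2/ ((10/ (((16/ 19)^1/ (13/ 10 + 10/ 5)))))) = 16384/ 3135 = 5.23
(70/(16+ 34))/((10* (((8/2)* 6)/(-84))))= -49/100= -0.49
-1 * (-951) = 951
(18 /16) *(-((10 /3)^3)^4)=-125000000000 /59049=-2116885.98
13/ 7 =1.86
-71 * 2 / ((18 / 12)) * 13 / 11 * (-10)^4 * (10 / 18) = -184600000 / 297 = -621548.82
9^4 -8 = 6553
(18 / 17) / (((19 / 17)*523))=18 / 9937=0.00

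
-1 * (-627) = 627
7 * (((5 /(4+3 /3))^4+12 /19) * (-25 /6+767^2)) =765946853 /114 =6718832.04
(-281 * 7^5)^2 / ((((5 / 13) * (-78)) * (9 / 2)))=-22304528136289 / 135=-165218726935.47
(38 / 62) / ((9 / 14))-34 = -9220 / 279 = -33.05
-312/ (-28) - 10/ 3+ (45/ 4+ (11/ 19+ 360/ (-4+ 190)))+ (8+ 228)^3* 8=5202602746241/ 49476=105154069.57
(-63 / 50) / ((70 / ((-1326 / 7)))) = 5967 / 1750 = 3.41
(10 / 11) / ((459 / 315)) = 350 / 561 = 0.62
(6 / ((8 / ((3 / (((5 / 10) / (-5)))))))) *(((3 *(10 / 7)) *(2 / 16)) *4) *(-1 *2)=675 / 7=96.43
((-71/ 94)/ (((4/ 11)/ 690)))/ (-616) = 2.33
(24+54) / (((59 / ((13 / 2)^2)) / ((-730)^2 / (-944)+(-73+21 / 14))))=-989302509 / 27848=-35525.08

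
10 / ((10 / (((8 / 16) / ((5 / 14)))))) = 7 / 5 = 1.40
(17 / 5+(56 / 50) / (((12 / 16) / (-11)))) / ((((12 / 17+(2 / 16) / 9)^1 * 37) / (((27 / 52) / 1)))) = -0.25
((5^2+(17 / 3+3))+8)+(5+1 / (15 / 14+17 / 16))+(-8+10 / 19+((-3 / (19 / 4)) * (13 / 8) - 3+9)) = 64007 / 1434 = 44.64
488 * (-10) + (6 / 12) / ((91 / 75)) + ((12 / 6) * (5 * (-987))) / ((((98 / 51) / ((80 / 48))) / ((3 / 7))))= -10890745 / 1274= -8548.47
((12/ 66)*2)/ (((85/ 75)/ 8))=480/ 187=2.57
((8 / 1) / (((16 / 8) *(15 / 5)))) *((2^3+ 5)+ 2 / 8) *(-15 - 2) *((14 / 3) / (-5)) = 12614 / 45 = 280.31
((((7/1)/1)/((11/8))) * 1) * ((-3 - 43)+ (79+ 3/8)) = 1869/11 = 169.91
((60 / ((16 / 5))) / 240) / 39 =5 / 2496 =0.00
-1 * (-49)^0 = -1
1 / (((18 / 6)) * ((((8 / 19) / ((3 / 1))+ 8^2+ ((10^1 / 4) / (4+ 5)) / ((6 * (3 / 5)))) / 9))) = 18468 / 395323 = 0.05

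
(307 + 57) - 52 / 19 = 6864 / 19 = 361.26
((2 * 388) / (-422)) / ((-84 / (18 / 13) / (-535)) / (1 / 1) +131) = -622740 / 44402207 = -0.01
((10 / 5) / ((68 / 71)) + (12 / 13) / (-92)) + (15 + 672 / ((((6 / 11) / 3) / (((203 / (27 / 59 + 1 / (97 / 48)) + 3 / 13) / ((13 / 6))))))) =3800094301459 / 10440482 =363976.90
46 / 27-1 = 19 / 27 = 0.70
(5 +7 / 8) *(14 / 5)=329 / 20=16.45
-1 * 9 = -9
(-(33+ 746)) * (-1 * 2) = 1558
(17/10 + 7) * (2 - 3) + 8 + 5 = 43/10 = 4.30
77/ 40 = 1.92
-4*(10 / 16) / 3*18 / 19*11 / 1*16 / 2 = -1320 / 19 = -69.47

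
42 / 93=14 / 31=0.45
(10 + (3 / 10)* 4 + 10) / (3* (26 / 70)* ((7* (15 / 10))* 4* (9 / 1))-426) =-53 / 12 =-4.42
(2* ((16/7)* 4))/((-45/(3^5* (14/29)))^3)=-987614208/3048625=-323.95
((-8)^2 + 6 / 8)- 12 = 211 / 4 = 52.75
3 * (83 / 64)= 3.89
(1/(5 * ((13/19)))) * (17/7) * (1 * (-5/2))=-1.77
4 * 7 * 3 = 84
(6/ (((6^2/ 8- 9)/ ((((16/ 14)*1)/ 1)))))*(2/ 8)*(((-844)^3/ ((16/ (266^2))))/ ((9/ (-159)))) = -161041737313408/ 9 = -17893526368156.44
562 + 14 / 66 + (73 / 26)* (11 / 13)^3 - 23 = 1019635247 / 1885026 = 540.91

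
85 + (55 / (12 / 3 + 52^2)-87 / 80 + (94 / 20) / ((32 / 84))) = 65175 / 677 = 96.27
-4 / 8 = -1 / 2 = -0.50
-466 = -466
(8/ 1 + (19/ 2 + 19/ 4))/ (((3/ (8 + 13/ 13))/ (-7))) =-1869/ 4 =-467.25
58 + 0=58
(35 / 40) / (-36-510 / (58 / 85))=-203 / 181752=-0.00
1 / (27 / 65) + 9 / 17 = 1348 / 459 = 2.94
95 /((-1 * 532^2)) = -5 /14896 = -0.00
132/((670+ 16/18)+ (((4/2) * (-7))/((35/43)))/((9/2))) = 990/5003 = 0.20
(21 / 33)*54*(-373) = -140994 / 11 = -12817.64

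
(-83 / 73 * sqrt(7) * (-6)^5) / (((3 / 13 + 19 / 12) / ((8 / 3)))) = 268489728 * sqrt(7) / 20659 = 34384.87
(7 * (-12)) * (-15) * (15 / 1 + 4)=23940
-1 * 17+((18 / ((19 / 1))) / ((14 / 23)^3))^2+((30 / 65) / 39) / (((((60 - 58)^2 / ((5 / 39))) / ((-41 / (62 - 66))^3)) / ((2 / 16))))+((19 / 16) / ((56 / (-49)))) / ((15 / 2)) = 799922178532921 / 1433232720890880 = 0.56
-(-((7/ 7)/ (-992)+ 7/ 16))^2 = -187489/ 984064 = -0.19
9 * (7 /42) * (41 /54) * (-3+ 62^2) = 157481 /36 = 4374.47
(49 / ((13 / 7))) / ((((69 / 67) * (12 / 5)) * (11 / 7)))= 804335 / 118404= 6.79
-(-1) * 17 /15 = 17 /15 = 1.13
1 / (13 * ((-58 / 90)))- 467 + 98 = -139158 / 377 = -369.12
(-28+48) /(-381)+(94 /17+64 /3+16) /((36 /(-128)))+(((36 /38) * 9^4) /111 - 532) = -25754122282 /40979979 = -628.46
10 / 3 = 3.33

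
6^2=36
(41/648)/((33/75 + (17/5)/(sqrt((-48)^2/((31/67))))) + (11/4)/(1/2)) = 36260400/3403937753 - 174250 * sqrt(2077)/91906319331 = 0.01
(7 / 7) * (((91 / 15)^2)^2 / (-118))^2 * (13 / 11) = 61132828589969773 / 392542579687500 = 155.74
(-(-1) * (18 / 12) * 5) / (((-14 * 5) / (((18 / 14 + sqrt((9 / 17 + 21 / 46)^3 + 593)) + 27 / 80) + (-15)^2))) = -380727 / 15680-3 * sqrt(222117631884170) / 17122672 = -26.89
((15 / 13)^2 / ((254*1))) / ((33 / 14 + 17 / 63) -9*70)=-14175 / 1696628687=-0.00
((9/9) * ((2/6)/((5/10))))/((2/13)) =13/3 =4.33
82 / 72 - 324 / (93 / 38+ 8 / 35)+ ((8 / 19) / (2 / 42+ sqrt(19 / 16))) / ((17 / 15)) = -41515802293729 / 346094826876+ 211680 * sqrt(19) / 2701249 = -119.61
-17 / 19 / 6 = -17 / 114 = -0.15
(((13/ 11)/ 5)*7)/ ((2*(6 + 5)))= 91/ 1210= 0.08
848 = 848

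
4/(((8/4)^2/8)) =8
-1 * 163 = -163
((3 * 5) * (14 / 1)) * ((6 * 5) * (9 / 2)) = 28350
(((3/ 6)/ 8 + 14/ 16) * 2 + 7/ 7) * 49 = 1127/ 8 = 140.88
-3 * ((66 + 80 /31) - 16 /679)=-4329174 /21049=-205.67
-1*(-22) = 22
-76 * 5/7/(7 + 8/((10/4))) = -1900/357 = -5.32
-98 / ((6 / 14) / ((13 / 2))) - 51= -4612 / 3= -1537.33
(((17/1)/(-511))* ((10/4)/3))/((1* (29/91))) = -1105/12702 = -0.09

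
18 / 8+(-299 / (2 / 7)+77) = -3869 / 4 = -967.25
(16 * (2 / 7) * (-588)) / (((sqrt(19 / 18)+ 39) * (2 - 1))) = -1886976 / 27359+ 8064 * sqrt(38) / 27359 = -67.15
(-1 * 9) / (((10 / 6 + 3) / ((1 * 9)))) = -243 / 14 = -17.36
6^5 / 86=3888 / 43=90.42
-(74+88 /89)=-74.99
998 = 998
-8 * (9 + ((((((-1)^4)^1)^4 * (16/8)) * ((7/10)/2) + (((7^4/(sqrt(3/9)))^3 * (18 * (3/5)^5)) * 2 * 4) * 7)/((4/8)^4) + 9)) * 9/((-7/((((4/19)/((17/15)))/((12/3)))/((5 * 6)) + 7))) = 23772888/11305 + 3785433069113091099648 * sqrt(3)/1009375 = 6495665539920629.81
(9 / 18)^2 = 1 / 4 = 0.25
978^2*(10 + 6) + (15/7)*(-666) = 107116218/7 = 15302316.86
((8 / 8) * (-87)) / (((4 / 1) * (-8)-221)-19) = 87 / 272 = 0.32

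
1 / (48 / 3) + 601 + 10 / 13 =125181 / 208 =601.83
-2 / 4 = -1 / 2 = -0.50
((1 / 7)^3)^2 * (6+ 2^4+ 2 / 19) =60 / 319333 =0.00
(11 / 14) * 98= 77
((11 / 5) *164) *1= 1804 / 5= 360.80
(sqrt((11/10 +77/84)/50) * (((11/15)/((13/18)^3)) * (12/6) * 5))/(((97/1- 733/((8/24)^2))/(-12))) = 117612 * sqrt(30)/89253125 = 0.01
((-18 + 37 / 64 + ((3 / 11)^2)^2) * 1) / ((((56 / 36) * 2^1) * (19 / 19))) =-146875779 / 26236672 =-5.60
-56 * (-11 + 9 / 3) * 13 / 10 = 2912 / 5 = 582.40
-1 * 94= -94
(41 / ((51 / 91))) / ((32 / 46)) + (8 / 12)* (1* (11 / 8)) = 86561 / 816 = 106.08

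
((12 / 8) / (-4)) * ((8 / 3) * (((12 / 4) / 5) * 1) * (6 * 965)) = -3474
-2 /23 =-0.09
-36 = -36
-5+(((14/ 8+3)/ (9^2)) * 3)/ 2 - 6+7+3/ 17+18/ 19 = -194527/ 69768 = -2.79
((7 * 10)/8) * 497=4348.75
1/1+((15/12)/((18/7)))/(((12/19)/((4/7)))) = 311/216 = 1.44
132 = 132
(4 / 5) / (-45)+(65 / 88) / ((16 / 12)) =42467 / 79200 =0.54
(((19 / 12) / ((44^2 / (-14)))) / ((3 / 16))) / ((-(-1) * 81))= -133 / 176418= -0.00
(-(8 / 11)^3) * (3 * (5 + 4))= -13824 / 1331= -10.39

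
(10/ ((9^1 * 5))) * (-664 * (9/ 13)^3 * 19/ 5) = -2043792/ 10985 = -186.05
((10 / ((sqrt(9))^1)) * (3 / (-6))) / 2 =-5 / 6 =-0.83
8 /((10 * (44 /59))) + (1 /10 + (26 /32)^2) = 25807 /14080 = 1.83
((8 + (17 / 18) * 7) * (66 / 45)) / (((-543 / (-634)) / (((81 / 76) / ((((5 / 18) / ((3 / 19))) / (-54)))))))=-1337104098 / 1633525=-818.54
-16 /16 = -1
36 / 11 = 3.27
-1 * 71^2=-5041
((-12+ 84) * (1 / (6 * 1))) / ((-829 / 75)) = -900 / 829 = -1.09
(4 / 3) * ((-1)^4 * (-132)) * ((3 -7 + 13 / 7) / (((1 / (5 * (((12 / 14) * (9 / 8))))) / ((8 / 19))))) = 712800 / 931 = 765.63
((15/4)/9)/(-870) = -1/2088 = -0.00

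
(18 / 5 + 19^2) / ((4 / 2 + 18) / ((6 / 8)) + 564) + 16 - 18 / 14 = 950863 / 62020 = 15.33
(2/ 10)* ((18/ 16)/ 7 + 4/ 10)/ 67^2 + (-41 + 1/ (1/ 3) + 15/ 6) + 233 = 1241208657/ 6284600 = 197.50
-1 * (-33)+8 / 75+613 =48458 / 75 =646.11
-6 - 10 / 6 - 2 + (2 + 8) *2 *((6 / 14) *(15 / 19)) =-2.90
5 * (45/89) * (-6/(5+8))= -1350/1157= -1.17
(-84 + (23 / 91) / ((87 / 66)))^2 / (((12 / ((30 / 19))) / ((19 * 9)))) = 1100613800250 / 6964321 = 158036.05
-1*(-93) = 93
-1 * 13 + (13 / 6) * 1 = -10.83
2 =2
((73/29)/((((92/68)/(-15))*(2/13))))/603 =-80665/268134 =-0.30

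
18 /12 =3 /2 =1.50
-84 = -84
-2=-2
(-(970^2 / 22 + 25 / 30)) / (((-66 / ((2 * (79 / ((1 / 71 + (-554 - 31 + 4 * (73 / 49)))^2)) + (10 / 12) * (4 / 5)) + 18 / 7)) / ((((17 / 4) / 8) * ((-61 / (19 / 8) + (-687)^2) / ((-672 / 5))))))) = -14137234456082465541994177075 / 3611077536301928275968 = -3914962.86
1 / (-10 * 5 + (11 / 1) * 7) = 1 / 27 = 0.04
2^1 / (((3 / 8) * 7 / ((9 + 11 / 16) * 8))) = 1240 / 21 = 59.05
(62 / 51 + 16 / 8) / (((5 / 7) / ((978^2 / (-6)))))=-717675.58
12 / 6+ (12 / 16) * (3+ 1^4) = 5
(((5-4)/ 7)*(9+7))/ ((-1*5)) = -16/ 35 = -0.46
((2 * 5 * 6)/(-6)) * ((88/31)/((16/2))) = -110/31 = -3.55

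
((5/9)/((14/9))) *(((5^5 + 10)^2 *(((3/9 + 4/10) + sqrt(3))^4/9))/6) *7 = 382470836 *sqrt(3)/81 + 10486890799/1215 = 16809691.03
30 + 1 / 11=331 / 11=30.09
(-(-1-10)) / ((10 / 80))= 88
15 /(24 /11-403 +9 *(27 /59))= -9735 /257458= -0.04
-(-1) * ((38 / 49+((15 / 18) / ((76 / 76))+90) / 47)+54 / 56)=101491 / 27636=3.67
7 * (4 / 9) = 28 / 9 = 3.11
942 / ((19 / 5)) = 247.89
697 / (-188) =-697 / 188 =-3.71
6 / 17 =0.35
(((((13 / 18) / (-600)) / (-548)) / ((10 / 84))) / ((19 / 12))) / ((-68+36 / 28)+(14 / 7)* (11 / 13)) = -8281 / 46205853000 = -0.00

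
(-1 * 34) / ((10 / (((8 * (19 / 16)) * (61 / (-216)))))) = 19703 / 2160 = 9.12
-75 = -75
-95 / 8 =-11.88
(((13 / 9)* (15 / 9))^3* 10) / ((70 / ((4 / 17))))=0.47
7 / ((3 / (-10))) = -70 / 3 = -23.33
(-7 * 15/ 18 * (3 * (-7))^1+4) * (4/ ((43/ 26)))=13156/ 43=305.95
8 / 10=4 / 5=0.80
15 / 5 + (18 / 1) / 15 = 21 / 5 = 4.20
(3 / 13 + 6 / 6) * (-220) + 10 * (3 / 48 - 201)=-237135 / 104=-2280.14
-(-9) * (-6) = -54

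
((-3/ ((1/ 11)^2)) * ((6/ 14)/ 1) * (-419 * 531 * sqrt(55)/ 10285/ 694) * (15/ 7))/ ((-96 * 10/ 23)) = -46055223 * sqrt(55)/ 184992640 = -1.85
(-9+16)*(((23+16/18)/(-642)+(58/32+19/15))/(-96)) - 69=-1535860279/22187520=-69.22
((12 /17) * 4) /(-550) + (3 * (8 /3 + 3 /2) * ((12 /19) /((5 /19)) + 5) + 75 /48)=7035491 /74800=94.06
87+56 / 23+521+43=15029 / 23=653.43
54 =54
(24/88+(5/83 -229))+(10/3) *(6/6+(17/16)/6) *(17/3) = -81420571/394416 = -206.43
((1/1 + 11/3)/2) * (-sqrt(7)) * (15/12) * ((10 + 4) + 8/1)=-385 * sqrt(7)/6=-169.77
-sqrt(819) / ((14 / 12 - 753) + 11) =18* sqrt(91) / 4445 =0.04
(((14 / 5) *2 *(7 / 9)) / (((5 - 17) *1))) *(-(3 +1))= 196 / 135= 1.45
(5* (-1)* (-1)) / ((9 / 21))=35 / 3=11.67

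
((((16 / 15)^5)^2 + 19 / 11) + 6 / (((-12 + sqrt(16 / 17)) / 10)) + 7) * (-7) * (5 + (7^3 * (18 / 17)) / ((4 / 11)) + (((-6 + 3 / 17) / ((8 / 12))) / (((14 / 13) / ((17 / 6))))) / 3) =-5120954846310319897511 / 131125685625000000 + 14223945 * sqrt(17) / 20672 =-36216.77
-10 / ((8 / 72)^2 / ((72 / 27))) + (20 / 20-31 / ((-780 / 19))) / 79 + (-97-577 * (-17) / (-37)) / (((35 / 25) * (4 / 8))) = -6104026547 / 2279940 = -2677.28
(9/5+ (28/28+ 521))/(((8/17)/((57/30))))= 845937/400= 2114.84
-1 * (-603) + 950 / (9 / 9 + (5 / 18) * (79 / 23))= 881127 / 809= 1089.16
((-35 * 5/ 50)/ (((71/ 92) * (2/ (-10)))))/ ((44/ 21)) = 16905/ 1562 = 10.82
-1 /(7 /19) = -19 /7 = -2.71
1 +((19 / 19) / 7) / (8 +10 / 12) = 1.02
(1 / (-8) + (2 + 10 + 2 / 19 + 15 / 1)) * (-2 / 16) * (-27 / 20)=110727 / 24320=4.55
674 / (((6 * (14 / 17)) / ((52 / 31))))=148954 / 651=228.81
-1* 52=-52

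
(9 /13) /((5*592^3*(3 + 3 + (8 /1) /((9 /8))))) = 81 /1591330856960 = 0.00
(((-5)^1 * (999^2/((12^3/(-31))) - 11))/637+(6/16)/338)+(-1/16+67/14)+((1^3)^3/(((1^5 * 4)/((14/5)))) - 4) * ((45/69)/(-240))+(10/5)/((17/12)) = 152065738177/1036118720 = 146.76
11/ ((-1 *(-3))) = 11/ 3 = 3.67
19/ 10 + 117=1189/ 10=118.90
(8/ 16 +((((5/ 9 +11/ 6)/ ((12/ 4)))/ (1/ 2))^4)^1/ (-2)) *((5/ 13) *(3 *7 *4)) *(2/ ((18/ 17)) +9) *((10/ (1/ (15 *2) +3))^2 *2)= -8084608000000/ 389191959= -20772.80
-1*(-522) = 522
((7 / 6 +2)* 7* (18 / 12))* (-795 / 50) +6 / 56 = -147999 / 280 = -528.57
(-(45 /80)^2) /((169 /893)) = -72333 /43264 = -1.67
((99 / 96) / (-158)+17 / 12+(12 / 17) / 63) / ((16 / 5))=12827575 / 28879872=0.44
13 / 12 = 1.08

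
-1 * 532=-532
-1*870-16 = -886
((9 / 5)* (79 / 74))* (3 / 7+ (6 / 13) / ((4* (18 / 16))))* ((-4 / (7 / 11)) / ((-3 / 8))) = 403216 / 23569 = 17.11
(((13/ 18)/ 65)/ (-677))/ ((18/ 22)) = -11/ 548370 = -0.00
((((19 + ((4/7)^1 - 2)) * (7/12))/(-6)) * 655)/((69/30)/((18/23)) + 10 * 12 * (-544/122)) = 24572325/11685862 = 2.10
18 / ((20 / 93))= 837 / 10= 83.70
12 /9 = 1.33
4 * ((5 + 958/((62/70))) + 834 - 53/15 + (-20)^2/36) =10759304/1395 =7712.76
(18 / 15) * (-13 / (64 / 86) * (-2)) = 1677 / 40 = 41.92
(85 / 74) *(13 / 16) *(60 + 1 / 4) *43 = 11451115 / 4736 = 2417.89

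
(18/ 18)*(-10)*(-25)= 250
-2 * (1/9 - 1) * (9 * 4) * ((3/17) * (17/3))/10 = 32/5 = 6.40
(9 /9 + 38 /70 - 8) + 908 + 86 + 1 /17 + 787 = 1774.60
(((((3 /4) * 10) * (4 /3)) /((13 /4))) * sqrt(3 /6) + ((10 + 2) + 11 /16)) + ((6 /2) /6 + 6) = 20 * sqrt(2) /13 + 307 /16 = 21.36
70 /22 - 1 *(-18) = 233 /11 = 21.18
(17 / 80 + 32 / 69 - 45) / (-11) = 244667 / 60720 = 4.03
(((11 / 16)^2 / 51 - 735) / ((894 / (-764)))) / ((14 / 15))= 9164217245 / 13617408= 672.98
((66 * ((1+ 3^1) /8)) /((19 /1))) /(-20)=-33 /380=-0.09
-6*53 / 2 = -159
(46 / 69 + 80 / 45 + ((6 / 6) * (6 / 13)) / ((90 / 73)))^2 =2719201 / 342225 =7.95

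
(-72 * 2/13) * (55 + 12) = -9648/13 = -742.15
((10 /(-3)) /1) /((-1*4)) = 5 /6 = 0.83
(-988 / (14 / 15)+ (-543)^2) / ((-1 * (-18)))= 685511 / 42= 16321.69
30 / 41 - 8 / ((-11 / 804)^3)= 170467696122 / 54571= 3123778.13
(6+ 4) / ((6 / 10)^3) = 1250 / 27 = 46.30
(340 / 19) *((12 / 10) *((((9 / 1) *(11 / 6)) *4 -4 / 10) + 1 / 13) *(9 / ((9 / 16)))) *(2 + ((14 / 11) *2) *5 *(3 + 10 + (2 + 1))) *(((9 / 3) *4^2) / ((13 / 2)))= 465507606528 / 13585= 34266294.19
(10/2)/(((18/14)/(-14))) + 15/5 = -463/9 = -51.44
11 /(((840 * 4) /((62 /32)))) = 341 /53760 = 0.01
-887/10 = -88.70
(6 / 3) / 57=2 / 57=0.04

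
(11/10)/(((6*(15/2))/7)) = 77/450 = 0.17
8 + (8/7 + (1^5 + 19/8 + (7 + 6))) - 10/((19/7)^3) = 9609431/384104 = 25.02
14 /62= 0.23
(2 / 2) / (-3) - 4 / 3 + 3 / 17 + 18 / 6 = 77 / 51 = 1.51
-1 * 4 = -4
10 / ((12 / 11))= 55 / 6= 9.17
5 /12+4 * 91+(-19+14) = 4313 /12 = 359.42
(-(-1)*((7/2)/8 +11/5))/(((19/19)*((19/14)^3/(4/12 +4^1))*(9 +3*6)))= 940849/5555790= 0.17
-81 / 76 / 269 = -81 / 20444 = -0.00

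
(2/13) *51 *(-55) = -5610/13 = -431.54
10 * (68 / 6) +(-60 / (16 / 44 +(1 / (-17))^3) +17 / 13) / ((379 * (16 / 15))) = 174851160715 / 1548339312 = 112.93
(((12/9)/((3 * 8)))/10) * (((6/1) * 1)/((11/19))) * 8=76/165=0.46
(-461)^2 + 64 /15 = 3187879 /15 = 212525.27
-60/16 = -15/4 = -3.75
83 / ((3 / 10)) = 276.67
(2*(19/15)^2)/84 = 0.04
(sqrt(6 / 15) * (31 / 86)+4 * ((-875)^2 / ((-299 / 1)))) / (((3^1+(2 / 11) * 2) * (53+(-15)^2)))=-16843750 / 1537757+341 * sqrt(10) / 4422980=-10.95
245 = 245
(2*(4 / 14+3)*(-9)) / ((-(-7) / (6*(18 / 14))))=-22356 / 343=-65.18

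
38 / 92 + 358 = 16487 / 46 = 358.41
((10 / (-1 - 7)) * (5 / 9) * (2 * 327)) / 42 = -2725 / 252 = -10.81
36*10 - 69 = 291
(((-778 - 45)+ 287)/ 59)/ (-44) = 134/ 649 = 0.21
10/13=0.77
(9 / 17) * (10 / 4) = 45 / 34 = 1.32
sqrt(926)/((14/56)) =4 * sqrt(926) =121.72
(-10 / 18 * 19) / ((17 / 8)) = -760 / 153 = -4.97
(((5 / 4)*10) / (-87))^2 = 625 / 30276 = 0.02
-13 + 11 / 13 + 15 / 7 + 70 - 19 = 3730 / 91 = 40.99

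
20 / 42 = 10 / 21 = 0.48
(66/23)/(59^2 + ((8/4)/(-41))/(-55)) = 0.00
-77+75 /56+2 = -4125 /56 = -73.66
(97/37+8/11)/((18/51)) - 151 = -345571/2442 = -141.51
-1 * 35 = -35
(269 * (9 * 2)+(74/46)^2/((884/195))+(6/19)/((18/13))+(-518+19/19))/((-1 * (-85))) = 8869635431/174284340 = 50.89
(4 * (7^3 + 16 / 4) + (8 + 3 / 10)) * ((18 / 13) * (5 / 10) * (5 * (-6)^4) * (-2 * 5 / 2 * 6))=-2442966480 / 13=-187920498.46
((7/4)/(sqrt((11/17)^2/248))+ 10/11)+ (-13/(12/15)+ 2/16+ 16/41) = -53491/3608+ 119 * sqrt(62)/22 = 27.77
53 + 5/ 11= 588/ 11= 53.45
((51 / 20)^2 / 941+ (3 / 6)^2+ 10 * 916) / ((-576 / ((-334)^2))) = -96159060430189 / 54201600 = -1774100.03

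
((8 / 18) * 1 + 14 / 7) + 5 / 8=221 / 72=3.07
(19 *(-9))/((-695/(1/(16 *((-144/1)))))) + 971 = 971.00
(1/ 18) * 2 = 1/ 9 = 0.11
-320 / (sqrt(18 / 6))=-320 *sqrt(3) / 3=-184.75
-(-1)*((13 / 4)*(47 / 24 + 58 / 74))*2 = 31655 / 1776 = 17.82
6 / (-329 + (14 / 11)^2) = -0.02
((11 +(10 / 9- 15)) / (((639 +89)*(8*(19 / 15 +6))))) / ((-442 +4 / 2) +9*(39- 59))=1 / 9082752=0.00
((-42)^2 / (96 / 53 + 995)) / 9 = 10388 / 52831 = 0.20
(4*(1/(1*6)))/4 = 1/6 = 0.17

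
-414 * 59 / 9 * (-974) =2643436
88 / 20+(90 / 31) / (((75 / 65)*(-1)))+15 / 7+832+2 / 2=908174 / 1085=837.03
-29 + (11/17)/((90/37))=-43963/1530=-28.73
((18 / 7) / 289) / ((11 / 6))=108 / 22253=0.00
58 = 58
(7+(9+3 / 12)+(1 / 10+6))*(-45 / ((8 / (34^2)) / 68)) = -19764999 / 2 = -9882499.50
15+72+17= 104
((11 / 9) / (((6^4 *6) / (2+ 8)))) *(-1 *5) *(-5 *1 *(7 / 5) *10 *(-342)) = -182875 / 972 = -188.14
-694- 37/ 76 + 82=-46549/ 76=-612.49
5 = 5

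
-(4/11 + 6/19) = -142/209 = -0.68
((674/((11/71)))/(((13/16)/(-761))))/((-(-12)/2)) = -291335152/429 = -679102.92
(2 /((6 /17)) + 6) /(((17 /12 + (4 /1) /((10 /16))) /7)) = 700 /67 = 10.45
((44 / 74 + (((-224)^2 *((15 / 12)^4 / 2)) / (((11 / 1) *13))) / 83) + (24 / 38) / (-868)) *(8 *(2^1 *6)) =1000225997280 / 1810627819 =552.42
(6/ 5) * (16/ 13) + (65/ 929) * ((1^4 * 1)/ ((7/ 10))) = 666538/ 422695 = 1.58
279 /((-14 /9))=-2511 /14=-179.36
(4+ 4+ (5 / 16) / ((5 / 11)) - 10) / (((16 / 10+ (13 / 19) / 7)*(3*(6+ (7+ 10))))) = -4655 / 415472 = -0.01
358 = 358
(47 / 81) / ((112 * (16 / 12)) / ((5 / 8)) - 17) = 235 / 89883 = 0.00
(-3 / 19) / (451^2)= -3 / 3864619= -0.00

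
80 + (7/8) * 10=355/4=88.75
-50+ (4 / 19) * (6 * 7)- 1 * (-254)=4044 / 19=212.84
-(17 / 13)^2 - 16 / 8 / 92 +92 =701745 / 7774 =90.27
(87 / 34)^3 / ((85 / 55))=7243533 / 668168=10.84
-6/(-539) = 6/539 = 0.01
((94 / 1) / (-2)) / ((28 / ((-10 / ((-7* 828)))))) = -235 / 81144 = -0.00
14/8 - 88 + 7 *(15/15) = -317/4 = -79.25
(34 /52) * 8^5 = 278528 /13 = 21425.23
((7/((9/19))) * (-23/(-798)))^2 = 529/2916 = 0.18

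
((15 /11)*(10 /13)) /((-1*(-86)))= 75 /6149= 0.01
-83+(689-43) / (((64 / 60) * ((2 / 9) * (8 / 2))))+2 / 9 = 344765 / 576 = 598.55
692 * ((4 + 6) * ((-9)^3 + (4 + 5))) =-4982400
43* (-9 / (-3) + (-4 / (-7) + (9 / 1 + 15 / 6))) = 9073 / 14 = 648.07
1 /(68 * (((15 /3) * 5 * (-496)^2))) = 1 /418227200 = 0.00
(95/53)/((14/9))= 855/742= 1.15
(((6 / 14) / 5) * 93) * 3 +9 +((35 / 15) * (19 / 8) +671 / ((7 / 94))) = 9049.03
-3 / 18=-1 / 6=-0.17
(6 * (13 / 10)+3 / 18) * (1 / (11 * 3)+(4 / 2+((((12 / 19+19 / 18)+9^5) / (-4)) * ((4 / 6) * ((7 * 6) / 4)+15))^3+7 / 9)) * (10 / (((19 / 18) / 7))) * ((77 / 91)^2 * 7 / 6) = -1194998167692458179209807305119 / 79043335488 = -15118265952654254711.22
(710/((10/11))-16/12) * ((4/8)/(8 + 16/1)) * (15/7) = 11695/336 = 34.81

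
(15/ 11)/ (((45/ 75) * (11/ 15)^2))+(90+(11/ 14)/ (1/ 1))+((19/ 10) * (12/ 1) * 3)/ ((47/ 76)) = 900390913/ 4378990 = 205.62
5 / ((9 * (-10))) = -1 / 18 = -0.06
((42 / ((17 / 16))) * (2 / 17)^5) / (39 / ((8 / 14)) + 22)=86016 / 8713662409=0.00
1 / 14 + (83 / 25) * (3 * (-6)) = -20891 / 350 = -59.69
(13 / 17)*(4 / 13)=4 / 17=0.24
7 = 7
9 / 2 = 4.50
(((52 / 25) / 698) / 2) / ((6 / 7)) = 0.00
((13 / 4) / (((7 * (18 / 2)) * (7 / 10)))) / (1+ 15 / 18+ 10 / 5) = 65 / 3381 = 0.02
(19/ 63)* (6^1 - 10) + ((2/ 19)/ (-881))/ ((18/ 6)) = -1272206/ 1054557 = -1.21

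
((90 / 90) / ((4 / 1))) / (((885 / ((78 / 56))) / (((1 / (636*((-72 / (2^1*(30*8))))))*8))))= -0.00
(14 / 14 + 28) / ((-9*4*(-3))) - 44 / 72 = -37 / 108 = -0.34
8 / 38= 4 / 19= 0.21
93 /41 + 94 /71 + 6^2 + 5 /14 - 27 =527739 /40754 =12.95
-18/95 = -0.19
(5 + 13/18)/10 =0.57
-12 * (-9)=108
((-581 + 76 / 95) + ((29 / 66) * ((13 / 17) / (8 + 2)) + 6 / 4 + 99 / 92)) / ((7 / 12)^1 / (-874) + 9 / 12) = -5664012328 / 7348165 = -770.81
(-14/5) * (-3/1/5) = 42/25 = 1.68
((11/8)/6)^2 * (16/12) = 121/1728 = 0.07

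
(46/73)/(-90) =-23/3285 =-0.01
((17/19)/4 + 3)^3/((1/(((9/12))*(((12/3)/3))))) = 14706125/438976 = 33.50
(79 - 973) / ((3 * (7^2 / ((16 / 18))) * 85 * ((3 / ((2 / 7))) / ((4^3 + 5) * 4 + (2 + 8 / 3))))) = -4014656 / 2361555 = -1.70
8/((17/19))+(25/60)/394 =718741/80376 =8.94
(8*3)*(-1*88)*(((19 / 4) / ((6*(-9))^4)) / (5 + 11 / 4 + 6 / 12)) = -76 / 531441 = -0.00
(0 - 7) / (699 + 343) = -7 / 1042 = -0.01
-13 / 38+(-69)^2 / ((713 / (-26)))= -204919 / 1178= -173.96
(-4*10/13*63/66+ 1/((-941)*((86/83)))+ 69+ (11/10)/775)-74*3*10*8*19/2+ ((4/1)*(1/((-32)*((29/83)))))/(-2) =-1754606872391518007/10403603782000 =-168653.76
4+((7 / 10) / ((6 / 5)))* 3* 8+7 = 25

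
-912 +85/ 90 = -16399/ 18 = -911.06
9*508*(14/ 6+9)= 51816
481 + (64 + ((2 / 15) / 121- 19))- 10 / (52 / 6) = 12383771 / 23595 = 524.85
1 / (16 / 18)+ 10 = 89 / 8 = 11.12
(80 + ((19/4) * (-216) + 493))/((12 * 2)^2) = -151/192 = -0.79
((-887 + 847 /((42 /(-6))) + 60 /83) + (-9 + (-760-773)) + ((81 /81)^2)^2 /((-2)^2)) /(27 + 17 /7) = -5923939 /68392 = -86.62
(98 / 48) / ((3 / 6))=49 / 12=4.08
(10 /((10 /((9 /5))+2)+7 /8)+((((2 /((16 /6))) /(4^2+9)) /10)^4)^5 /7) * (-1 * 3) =-15120000000000000000000000000000000000000000000000006349434394221 /4249000000000000000000000000000000000000000000000000000000000000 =-3.56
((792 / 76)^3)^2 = 60254729561664 / 47045881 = 1280765.25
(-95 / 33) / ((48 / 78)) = -1235 / 264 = -4.68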